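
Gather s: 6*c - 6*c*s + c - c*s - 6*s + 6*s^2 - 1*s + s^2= 7*c + 7*s^2 + s*(-7*c - 7)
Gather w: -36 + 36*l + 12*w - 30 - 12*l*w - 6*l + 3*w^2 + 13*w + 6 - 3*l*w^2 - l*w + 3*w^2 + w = 30*l + w^2*(6 - 3*l) + w*(26 - 13*l) - 60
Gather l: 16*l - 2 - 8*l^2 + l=-8*l^2 + 17*l - 2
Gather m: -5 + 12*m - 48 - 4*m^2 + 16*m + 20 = -4*m^2 + 28*m - 33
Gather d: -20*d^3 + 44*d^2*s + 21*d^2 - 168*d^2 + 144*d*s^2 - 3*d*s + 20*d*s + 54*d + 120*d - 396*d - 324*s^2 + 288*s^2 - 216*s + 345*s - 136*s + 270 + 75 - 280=-20*d^3 + d^2*(44*s - 147) + d*(144*s^2 + 17*s - 222) - 36*s^2 - 7*s + 65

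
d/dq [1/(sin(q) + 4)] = -cos(q)/(sin(q) + 4)^2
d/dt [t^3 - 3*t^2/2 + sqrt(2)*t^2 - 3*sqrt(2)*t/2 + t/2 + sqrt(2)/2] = 3*t^2 - 3*t + 2*sqrt(2)*t - 3*sqrt(2)/2 + 1/2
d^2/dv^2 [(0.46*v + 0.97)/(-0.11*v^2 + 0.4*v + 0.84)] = ((0.22*v - 0.4)*(0.44*v - 0.8)*(0.46*v + 0.97) + (0.3036*v - 0.1546)*(-0.11*v^2 + 0.4*v + 0.84))/(-0.11*v^2 + 0.4*v + 0.84)^3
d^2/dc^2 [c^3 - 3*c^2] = 6*c - 6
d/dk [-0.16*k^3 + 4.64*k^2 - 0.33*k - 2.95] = -0.48*k^2 + 9.28*k - 0.33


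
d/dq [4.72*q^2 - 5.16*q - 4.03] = 9.44*q - 5.16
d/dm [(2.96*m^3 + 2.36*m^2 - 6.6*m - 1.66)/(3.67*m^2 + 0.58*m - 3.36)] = (10.8632*m^4 + 3.4336*m^3 - 4.246*m^2 - 3.6748*m + 23.1388)/(13.4689*m^4 + 4.2572*m^3 - 24.326*m^2 - 3.8976*m + 11.2896)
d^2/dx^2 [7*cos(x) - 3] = -7*cos(x)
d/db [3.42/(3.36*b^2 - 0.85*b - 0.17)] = (2.907 - 22.9824*b)/(-3.36*b^2 + 0.85*b + 0.17)^2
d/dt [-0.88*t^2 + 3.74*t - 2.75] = 3.74 - 1.76*t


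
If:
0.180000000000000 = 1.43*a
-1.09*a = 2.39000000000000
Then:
No Solution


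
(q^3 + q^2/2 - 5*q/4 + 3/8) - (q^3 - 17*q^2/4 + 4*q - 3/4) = 19*q^2/4 - 21*q/4 + 9/8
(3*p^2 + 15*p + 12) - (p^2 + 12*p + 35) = 2*p^2 + 3*p - 23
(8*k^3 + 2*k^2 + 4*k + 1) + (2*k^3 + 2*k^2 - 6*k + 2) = 10*k^3 + 4*k^2 - 2*k + 3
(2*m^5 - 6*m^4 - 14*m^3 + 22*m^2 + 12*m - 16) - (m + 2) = 2*m^5 - 6*m^4 - 14*m^3 + 22*m^2 + 11*m - 18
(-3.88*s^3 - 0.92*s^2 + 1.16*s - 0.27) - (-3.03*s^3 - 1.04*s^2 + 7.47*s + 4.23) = -0.85*s^3 + 0.12*s^2 - 6.31*s - 4.5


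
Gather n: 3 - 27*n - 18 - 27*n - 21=-54*n - 36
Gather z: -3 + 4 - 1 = 0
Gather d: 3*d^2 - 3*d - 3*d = 3*d^2 - 6*d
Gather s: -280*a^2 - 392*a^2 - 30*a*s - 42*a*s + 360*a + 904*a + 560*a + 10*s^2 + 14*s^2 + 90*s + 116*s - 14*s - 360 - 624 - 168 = -672*a^2 + 1824*a + 24*s^2 + s*(192 - 72*a) - 1152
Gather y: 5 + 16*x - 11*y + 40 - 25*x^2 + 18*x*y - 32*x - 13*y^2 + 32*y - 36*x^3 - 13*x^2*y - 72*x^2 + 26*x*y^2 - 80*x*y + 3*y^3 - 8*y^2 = -36*x^3 - 97*x^2 - 16*x + 3*y^3 + y^2*(26*x - 21) + y*(-13*x^2 - 62*x + 21) + 45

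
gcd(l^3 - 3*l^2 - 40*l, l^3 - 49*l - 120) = l^2 - 3*l - 40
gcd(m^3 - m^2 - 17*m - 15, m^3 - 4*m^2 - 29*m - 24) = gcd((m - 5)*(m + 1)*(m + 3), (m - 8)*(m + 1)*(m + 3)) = m^2 + 4*m + 3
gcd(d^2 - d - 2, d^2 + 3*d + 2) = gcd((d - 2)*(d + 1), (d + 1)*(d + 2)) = d + 1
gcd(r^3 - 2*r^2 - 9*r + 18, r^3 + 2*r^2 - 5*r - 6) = r^2 + r - 6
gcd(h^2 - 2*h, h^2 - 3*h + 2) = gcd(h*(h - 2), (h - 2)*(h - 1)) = h - 2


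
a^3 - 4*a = a*(a - 2)*(a + 2)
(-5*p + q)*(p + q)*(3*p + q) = -15*p^3 - 17*p^2*q - p*q^2 + q^3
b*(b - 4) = b^2 - 4*b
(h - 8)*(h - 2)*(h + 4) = h^3 - 6*h^2 - 24*h + 64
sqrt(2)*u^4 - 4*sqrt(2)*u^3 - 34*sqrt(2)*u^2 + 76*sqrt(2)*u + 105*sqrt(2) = (u - 7)*(u - 3)*(u + 5)*(sqrt(2)*u + sqrt(2))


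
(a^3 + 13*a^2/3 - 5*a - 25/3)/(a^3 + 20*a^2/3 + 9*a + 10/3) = (3*a - 5)/(3*a + 2)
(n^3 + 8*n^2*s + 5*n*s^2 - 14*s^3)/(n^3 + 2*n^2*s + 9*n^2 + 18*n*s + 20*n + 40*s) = (n^2 + 6*n*s - 7*s^2)/(n^2 + 9*n + 20)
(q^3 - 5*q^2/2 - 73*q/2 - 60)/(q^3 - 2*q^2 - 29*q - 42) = (q^2 - 11*q/2 - 20)/(q^2 - 5*q - 14)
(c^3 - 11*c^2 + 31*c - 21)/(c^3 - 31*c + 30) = (c^2 - 10*c + 21)/(c^2 + c - 30)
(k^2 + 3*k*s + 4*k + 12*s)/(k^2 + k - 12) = (k + 3*s)/(k - 3)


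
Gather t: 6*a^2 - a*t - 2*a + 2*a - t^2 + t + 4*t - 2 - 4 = 6*a^2 - t^2 + t*(5 - a) - 6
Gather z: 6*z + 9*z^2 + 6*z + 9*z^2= 18*z^2 + 12*z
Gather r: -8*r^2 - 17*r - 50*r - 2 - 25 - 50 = -8*r^2 - 67*r - 77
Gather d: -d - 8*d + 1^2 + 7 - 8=-9*d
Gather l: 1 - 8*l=1 - 8*l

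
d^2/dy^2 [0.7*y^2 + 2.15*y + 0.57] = 1.40000000000000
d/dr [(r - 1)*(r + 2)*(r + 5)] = 3*r^2 + 12*r + 3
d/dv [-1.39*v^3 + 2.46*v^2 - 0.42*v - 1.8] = -4.17*v^2 + 4.92*v - 0.42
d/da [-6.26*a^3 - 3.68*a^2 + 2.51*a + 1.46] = -18.78*a^2 - 7.36*a + 2.51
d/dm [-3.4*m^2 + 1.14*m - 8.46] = 1.14 - 6.8*m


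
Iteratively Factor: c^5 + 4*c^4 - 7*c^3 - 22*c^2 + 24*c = (c)*(c^4 + 4*c^3 - 7*c^2 - 22*c + 24) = c*(c - 2)*(c^3 + 6*c^2 + 5*c - 12) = c*(c - 2)*(c - 1)*(c^2 + 7*c + 12) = c*(c - 2)*(c - 1)*(c + 3)*(c + 4)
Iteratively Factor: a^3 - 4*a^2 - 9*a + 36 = (a + 3)*(a^2 - 7*a + 12) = (a - 3)*(a + 3)*(a - 4)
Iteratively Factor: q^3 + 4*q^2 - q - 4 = (q + 4)*(q^2 - 1) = (q + 1)*(q + 4)*(q - 1)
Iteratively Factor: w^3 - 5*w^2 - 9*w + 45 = (w - 5)*(w^2 - 9) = (w - 5)*(w + 3)*(w - 3)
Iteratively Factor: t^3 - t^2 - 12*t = (t)*(t^2 - t - 12) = t*(t + 3)*(t - 4)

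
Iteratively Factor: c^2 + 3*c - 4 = (c + 4)*(c - 1)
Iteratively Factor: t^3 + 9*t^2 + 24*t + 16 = (t + 4)*(t^2 + 5*t + 4) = (t + 4)^2*(t + 1)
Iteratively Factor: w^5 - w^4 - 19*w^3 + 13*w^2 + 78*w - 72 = (w - 2)*(w^4 + w^3 - 17*w^2 - 21*w + 36) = (w - 2)*(w + 3)*(w^3 - 2*w^2 - 11*w + 12) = (w - 4)*(w - 2)*(w + 3)*(w^2 + 2*w - 3) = (w - 4)*(w - 2)*(w - 1)*(w + 3)*(w + 3)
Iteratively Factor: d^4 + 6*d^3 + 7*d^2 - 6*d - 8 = (d - 1)*(d^3 + 7*d^2 + 14*d + 8) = (d - 1)*(d + 4)*(d^2 + 3*d + 2) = (d - 1)*(d + 2)*(d + 4)*(d + 1)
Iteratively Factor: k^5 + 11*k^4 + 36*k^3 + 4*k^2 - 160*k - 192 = (k + 4)*(k^4 + 7*k^3 + 8*k^2 - 28*k - 48) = (k - 2)*(k + 4)*(k^3 + 9*k^2 + 26*k + 24) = (k - 2)*(k + 2)*(k + 4)*(k^2 + 7*k + 12) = (k - 2)*(k + 2)*(k + 4)^2*(k + 3)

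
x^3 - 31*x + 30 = (x - 5)*(x - 1)*(x + 6)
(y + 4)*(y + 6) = y^2 + 10*y + 24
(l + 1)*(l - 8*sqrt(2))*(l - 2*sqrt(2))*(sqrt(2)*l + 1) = sqrt(2)*l^4 - 19*l^3 + sqrt(2)*l^3 - 19*l^2 + 22*sqrt(2)*l^2 + 22*sqrt(2)*l + 32*l + 32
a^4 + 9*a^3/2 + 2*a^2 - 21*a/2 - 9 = (a - 3/2)*(a + 1)*(a + 2)*(a + 3)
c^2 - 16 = (c - 4)*(c + 4)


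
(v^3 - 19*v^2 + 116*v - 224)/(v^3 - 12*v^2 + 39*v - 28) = (v - 8)/(v - 1)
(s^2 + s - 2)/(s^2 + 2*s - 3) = (s + 2)/(s + 3)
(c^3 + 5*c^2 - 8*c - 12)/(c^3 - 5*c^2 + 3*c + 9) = (c^2 + 4*c - 12)/(c^2 - 6*c + 9)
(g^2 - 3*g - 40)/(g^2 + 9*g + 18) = (g^2 - 3*g - 40)/(g^2 + 9*g + 18)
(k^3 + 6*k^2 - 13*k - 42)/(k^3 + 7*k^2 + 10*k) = (k^2 + 4*k - 21)/(k*(k + 5))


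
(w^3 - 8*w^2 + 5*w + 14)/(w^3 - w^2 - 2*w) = (w - 7)/w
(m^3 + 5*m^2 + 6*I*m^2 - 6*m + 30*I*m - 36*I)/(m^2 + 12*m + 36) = (m^2 + m*(-1 + 6*I) - 6*I)/(m + 6)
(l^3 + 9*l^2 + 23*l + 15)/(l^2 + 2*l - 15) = (l^2 + 4*l + 3)/(l - 3)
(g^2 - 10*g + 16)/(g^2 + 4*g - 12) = (g - 8)/(g + 6)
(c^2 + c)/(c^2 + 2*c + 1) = c/(c + 1)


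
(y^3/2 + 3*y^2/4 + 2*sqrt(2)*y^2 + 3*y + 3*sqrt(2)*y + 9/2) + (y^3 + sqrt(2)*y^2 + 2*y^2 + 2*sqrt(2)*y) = 3*y^3/2 + 11*y^2/4 + 3*sqrt(2)*y^2 + 3*y + 5*sqrt(2)*y + 9/2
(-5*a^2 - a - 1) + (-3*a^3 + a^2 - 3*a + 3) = -3*a^3 - 4*a^2 - 4*a + 2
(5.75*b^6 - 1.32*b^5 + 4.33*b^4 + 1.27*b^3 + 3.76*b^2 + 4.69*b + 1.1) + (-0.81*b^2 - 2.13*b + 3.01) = 5.75*b^6 - 1.32*b^5 + 4.33*b^4 + 1.27*b^3 + 2.95*b^2 + 2.56*b + 4.11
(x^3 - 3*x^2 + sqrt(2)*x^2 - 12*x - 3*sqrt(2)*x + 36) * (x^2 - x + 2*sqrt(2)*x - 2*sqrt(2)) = x^5 - 4*x^4 + 3*sqrt(2)*x^4 - 12*sqrt(2)*x^3 - 5*x^3 - 15*sqrt(2)*x^2 + 32*x^2 - 24*x + 96*sqrt(2)*x - 72*sqrt(2)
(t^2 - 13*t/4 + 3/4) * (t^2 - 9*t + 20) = t^4 - 49*t^3/4 + 50*t^2 - 287*t/4 + 15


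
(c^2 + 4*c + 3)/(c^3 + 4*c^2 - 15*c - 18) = (c + 3)/(c^2 + 3*c - 18)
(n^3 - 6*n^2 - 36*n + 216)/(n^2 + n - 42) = (n^2 - 36)/(n + 7)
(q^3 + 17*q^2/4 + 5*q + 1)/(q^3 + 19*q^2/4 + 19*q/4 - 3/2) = (4*q^2 + 9*q + 2)/(4*q^2 + 11*q - 3)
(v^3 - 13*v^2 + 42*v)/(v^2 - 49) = v*(v - 6)/(v + 7)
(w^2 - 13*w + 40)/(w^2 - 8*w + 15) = (w - 8)/(w - 3)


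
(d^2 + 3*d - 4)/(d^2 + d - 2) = (d + 4)/(d + 2)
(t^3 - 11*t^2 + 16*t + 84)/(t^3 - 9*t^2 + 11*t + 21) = (t^2 - 4*t - 12)/(t^2 - 2*t - 3)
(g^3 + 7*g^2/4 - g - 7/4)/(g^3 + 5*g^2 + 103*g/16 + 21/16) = 4*(g^2 - 1)/(4*g^2 + 13*g + 3)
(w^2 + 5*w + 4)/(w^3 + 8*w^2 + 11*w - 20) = (w + 1)/(w^2 + 4*w - 5)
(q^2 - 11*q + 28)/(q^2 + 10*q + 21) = (q^2 - 11*q + 28)/(q^2 + 10*q + 21)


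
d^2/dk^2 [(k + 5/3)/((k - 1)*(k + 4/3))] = 2*(27*k^3 + 135*k^2 + 153*k + 77)/(27*k^6 + 27*k^5 - 99*k^4 - 71*k^3 + 132*k^2 + 48*k - 64)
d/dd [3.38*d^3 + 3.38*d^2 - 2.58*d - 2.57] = 10.14*d^2 + 6.76*d - 2.58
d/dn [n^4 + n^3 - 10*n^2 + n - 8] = 4*n^3 + 3*n^2 - 20*n + 1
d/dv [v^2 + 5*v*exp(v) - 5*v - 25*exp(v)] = 5*v*exp(v) + 2*v - 20*exp(v) - 5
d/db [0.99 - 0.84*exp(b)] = -0.84*exp(b)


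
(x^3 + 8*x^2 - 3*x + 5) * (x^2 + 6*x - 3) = x^5 + 14*x^4 + 42*x^3 - 37*x^2 + 39*x - 15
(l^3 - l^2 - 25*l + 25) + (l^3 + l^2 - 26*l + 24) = 2*l^3 - 51*l + 49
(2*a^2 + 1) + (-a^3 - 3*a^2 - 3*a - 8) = -a^3 - a^2 - 3*a - 7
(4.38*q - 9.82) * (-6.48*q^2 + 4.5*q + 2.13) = -28.3824*q^3 + 83.3436*q^2 - 34.8606*q - 20.9166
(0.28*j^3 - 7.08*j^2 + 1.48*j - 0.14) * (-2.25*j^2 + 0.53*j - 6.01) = -0.63*j^5 + 16.0784*j^4 - 8.7652*j^3 + 43.6502*j^2 - 8.969*j + 0.8414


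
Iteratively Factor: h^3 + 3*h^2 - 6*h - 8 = (h + 1)*(h^2 + 2*h - 8) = (h + 1)*(h + 4)*(h - 2)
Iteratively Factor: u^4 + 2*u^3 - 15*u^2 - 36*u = (u + 3)*(u^3 - u^2 - 12*u) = (u - 4)*(u + 3)*(u^2 + 3*u) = u*(u - 4)*(u + 3)*(u + 3)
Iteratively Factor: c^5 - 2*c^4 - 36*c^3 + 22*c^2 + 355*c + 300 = (c - 5)*(c^4 + 3*c^3 - 21*c^2 - 83*c - 60) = (c - 5)*(c + 4)*(c^3 - c^2 - 17*c - 15) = (c - 5)*(c + 1)*(c + 4)*(c^2 - 2*c - 15) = (c - 5)^2*(c + 1)*(c + 4)*(c + 3)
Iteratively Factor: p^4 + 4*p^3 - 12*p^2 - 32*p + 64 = (p - 2)*(p^3 + 6*p^2 - 32) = (p - 2)^2*(p^2 + 8*p + 16) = (p - 2)^2*(p + 4)*(p + 4)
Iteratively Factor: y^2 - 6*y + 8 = (y - 2)*(y - 4)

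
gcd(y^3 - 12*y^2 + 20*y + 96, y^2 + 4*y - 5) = 1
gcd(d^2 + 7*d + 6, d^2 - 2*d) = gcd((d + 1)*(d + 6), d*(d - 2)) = 1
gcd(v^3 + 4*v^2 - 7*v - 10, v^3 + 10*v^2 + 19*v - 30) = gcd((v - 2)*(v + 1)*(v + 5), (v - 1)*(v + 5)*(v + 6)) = v + 5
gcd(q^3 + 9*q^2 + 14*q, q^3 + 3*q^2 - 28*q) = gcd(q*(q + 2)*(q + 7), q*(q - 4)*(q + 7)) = q^2 + 7*q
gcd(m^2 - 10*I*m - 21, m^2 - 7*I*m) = m - 7*I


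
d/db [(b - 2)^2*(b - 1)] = (b - 2)*(3*b - 4)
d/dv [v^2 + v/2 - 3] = 2*v + 1/2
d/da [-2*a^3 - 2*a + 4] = -6*a^2 - 2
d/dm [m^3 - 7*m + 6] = 3*m^2 - 7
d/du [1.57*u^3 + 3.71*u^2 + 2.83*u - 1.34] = 4.71*u^2 + 7.42*u + 2.83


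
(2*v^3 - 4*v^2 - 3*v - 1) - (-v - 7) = 2*v^3 - 4*v^2 - 2*v + 6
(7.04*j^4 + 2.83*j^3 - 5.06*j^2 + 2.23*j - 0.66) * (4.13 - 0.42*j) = -2.9568*j^5 + 27.8866*j^4 + 13.8131*j^3 - 21.8344*j^2 + 9.4871*j - 2.7258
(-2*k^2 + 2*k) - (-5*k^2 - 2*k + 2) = 3*k^2 + 4*k - 2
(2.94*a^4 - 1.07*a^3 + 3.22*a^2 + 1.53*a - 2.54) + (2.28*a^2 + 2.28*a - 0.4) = 2.94*a^4 - 1.07*a^3 + 5.5*a^2 + 3.81*a - 2.94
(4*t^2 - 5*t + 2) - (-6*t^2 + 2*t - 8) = 10*t^2 - 7*t + 10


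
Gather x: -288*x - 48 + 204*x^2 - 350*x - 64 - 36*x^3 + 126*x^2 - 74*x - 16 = -36*x^3 + 330*x^2 - 712*x - 128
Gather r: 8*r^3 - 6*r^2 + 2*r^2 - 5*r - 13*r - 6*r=8*r^3 - 4*r^2 - 24*r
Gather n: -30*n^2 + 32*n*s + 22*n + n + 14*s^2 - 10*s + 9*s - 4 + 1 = -30*n^2 + n*(32*s + 23) + 14*s^2 - s - 3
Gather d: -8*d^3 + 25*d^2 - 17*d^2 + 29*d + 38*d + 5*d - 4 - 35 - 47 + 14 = -8*d^3 + 8*d^2 + 72*d - 72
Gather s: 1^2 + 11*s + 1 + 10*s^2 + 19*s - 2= 10*s^2 + 30*s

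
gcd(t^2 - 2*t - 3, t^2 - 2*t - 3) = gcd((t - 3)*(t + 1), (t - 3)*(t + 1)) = t^2 - 2*t - 3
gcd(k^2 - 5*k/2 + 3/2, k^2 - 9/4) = k - 3/2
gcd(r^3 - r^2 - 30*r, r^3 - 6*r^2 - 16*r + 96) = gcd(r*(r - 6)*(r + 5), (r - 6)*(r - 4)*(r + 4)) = r - 6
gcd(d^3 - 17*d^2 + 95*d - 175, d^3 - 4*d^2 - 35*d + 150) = d^2 - 10*d + 25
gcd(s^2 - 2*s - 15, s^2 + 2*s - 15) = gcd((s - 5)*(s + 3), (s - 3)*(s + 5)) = 1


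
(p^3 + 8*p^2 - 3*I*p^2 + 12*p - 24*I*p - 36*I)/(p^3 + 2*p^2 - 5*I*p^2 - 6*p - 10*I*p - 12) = (p + 6)/(p - 2*I)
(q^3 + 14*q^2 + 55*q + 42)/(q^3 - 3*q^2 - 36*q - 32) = (q^2 + 13*q + 42)/(q^2 - 4*q - 32)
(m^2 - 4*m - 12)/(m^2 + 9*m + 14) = (m - 6)/(m + 7)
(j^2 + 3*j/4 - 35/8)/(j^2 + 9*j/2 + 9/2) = (8*j^2 + 6*j - 35)/(4*(2*j^2 + 9*j + 9))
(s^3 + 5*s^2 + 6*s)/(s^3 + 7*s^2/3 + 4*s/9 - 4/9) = 9*s*(s + 3)/(9*s^2 + 3*s - 2)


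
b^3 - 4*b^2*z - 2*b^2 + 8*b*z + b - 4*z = (b - 1)^2*(b - 4*z)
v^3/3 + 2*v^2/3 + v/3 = v*(v/3 + 1/3)*(v + 1)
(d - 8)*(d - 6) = d^2 - 14*d + 48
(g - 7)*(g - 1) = g^2 - 8*g + 7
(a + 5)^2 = a^2 + 10*a + 25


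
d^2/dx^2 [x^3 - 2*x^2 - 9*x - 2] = 6*x - 4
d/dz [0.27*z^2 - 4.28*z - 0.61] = 0.54*z - 4.28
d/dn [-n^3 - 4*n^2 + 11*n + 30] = -3*n^2 - 8*n + 11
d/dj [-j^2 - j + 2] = -2*j - 1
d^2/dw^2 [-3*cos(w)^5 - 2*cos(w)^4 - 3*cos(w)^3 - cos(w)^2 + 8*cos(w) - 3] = 75*cos(w)^5 + 32*cos(w)^4 - 33*cos(w)^3 - 20*cos(w)^2 - 26*cos(w) - 2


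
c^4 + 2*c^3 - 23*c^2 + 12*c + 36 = (c - 3)*(c - 2)*(c + 1)*(c + 6)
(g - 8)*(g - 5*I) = g^2 - 8*g - 5*I*g + 40*I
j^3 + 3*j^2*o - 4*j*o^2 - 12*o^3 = (j - 2*o)*(j + 2*o)*(j + 3*o)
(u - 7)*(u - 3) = u^2 - 10*u + 21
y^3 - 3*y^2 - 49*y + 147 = (y - 7)*(y - 3)*(y + 7)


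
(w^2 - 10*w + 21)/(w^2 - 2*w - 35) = (w - 3)/(w + 5)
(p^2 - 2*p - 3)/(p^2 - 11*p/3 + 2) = 3*(p + 1)/(3*p - 2)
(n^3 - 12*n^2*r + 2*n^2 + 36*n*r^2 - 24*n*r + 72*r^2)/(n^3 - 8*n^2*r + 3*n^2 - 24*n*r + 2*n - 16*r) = (-n^2 + 12*n*r - 36*r^2)/(-n^2 + 8*n*r - n + 8*r)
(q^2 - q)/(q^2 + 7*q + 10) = q*(q - 1)/(q^2 + 7*q + 10)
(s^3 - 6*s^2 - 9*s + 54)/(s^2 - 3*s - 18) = s - 3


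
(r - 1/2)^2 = r^2 - r + 1/4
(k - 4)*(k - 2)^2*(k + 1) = k^4 - 7*k^3 + 12*k^2 + 4*k - 16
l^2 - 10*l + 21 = (l - 7)*(l - 3)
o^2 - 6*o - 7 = (o - 7)*(o + 1)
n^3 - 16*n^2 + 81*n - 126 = (n - 7)*(n - 6)*(n - 3)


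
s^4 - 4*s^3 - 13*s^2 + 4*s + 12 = (s - 6)*(s - 1)*(s + 1)*(s + 2)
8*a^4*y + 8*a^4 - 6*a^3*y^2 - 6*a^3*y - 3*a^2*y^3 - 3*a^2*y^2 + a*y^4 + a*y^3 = (-4*a + y)*(-a + y)*(2*a + y)*(a*y + a)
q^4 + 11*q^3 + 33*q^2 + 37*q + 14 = (q + 1)^2*(q + 2)*(q + 7)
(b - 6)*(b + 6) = b^2 - 36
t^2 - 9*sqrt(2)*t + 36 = (t - 6*sqrt(2))*(t - 3*sqrt(2))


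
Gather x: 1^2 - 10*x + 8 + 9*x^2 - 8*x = 9*x^2 - 18*x + 9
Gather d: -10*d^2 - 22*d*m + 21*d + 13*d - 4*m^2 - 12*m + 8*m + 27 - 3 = -10*d^2 + d*(34 - 22*m) - 4*m^2 - 4*m + 24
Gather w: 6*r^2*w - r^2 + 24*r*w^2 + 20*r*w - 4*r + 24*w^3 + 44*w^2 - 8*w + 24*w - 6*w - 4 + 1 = -r^2 - 4*r + 24*w^3 + w^2*(24*r + 44) + w*(6*r^2 + 20*r + 10) - 3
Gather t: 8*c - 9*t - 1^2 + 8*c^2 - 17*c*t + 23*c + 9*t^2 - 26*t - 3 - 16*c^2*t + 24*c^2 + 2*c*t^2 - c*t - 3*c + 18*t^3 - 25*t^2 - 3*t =32*c^2 + 28*c + 18*t^3 + t^2*(2*c - 16) + t*(-16*c^2 - 18*c - 38) - 4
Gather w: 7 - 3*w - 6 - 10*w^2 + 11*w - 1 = -10*w^2 + 8*w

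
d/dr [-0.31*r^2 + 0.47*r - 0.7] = 0.47 - 0.62*r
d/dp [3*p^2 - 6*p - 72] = 6*p - 6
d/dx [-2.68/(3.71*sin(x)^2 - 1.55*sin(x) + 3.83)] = (19.8856*sin(x) - 4.154)*cos(x)/(3.71*sin(x)^2 - 1.55*sin(x) + 3.83)^2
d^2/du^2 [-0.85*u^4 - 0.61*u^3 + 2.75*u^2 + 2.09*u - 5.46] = -10.2*u^2 - 3.66*u + 5.5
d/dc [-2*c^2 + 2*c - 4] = 2 - 4*c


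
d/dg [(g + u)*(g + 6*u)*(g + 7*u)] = 3*g^2 + 28*g*u + 55*u^2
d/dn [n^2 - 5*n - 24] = 2*n - 5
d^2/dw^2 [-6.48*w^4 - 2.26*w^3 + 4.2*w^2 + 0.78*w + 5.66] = -77.76*w^2 - 13.56*w + 8.4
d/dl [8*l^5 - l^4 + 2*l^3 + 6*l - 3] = 40*l^4 - 4*l^3 + 6*l^2 + 6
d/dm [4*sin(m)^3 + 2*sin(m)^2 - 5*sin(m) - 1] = (12*sin(m)^2 + 4*sin(m) - 5)*cos(m)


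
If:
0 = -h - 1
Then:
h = -1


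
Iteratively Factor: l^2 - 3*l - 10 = (l - 5)*(l + 2)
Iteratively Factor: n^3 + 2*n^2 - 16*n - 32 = (n + 4)*(n^2 - 2*n - 8) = (n + 2)*(n + 4)*(n - 4)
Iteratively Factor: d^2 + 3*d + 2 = (d + 1)*(d + 2)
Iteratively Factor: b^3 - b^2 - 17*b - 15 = (b + 3)*(b^2 - 4*b - 5) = (b - 5)*(b + 3)*(b + 1)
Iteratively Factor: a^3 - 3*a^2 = (a)*(a^2 - 3*a) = a^2*(a - 3)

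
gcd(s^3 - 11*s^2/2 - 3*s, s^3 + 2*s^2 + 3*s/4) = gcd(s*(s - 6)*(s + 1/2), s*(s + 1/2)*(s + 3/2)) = s^2 + s/2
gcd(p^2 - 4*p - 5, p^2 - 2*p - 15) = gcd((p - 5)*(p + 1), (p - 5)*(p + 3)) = p - 5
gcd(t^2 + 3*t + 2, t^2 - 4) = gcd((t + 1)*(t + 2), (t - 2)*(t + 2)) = t + 2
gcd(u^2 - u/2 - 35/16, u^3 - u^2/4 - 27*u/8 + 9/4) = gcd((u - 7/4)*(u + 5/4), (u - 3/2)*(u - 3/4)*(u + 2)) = 1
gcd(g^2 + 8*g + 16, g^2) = 1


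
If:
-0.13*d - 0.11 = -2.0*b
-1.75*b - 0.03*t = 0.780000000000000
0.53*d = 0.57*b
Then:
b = 0.06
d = 0.06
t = -29.45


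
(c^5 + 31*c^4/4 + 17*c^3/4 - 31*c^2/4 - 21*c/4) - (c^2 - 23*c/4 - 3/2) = c^5 + 31*c^4/4 + 17*c^3/4 - 35*c^2/4 + c/2 + 3/2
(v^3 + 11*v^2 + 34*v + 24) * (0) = 0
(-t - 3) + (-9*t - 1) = -10*t - 4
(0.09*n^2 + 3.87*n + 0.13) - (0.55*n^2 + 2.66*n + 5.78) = -0.46*n^2 + 1.21*n - 5.65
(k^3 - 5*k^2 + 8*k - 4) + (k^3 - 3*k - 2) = 2*k^3 - 5*k^2 + 5*k - 6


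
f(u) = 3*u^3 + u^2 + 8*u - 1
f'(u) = 9*u^2 + 2*u + 8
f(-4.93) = -375.60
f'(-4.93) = 216.88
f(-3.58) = -154.47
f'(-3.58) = 116.19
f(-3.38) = -132.46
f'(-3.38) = 104.06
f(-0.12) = -1.95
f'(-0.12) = 7.89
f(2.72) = 88.53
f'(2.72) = 80.03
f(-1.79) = -29.32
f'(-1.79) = 33.26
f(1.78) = 33.33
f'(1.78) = 40.08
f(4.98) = 434.16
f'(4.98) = 241.16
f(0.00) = -1.00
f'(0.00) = 8.00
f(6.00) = 731.00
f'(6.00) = 344.00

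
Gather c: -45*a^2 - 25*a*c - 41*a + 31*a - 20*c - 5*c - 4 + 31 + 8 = -45*a^2 - 10*a + c*(-25*a - 25) + 35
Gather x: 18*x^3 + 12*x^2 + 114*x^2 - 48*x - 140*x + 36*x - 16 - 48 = 18*x^3 + 126*x^2 - 152*x - 64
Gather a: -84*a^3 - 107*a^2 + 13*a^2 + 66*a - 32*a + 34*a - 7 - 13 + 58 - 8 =-84*a^3 - 94*a^2 + 68*a + 30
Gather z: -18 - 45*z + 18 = -45*z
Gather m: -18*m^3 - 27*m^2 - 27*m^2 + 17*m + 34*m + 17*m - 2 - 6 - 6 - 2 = -18*m^3 - 54*m^2 + 68*m - 16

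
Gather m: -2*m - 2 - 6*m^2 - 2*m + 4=-6*m^2 - 4*m + 2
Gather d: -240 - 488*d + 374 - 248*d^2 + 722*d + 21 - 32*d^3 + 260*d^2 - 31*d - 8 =-32*d^3 + 12*d^2 + 203*d + 147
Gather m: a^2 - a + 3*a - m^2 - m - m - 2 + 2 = a^2 + 2*a - m^2 - 2*m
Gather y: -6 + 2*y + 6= 2*y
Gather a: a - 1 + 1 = a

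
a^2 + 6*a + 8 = (a + 2)*(a + 4)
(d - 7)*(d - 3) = d^2 - 10*d + 21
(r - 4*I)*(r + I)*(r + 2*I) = r^3 - I*r^2 + 10*r + 8*I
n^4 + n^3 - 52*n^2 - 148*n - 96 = (n - 8)*(n + 1)*(n + 2)*(n + 6)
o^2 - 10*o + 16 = (o - 8)*(o - 2)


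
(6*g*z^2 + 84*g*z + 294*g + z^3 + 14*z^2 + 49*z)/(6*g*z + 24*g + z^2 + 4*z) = (z^2 + 14*z + 49)/(z + 4)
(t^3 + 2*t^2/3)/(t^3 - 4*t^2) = (t + 2/3)/(t - 4)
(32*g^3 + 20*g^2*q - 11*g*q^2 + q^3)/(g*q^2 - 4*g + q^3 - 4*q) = (32*g^2 - 12*g*q + q^2)/(q^2 - 4)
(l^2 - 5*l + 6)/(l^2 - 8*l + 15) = (l - 2)/(l - 5)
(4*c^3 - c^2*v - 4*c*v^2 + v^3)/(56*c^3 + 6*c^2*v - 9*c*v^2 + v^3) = (-c^2 + v^2)/(-14*c^2 - 5*c*v + v^2)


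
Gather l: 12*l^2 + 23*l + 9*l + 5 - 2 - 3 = 12*l^2 + 32*l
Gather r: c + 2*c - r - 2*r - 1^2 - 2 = 3*c - 3*r - 3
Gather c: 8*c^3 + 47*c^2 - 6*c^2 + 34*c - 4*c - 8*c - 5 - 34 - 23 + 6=8*c^3 + 41*c^2 + 22*c - 56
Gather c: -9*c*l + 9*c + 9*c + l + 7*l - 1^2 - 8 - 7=c*(18 - 9*l) + 8*l - 16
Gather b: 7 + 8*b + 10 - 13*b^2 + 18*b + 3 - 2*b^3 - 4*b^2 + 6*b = -2*b^3 - 17*b^2 + 32*b + 20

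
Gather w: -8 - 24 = -32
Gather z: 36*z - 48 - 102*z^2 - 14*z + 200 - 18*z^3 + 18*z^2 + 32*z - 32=-18*z^3 - 84*z^2 + 54*z + 120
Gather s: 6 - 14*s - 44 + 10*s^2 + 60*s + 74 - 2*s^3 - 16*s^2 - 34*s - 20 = -2*s^3 - 6*s^2 + 12*s + 16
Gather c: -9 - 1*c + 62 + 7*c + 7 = 6*c + 60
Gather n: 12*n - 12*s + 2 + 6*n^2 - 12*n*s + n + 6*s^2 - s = 6*n^2 + n*(13 - 12*s) + 6*s^2 - 13*s + 2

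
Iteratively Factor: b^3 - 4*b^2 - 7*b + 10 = (b - 1)*(b^2 - 3*b - 10) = (b - 5)*(b - 1)*(b + 2)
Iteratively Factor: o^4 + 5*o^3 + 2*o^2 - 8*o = (o - 1)*(o^3 + 6*o^2 + 8*o) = (o - 1)*(o + 4)*(o^2 + 2*o) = o*(o - 1)*(o + 4)*(o + 2)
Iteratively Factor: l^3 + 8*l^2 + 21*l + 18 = (l + 3)*(l^2 + 5*l + 6) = (l + 3)^2*(l + 2)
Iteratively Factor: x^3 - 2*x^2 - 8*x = (x - 4)*(x^2 + 2*x) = x*(x - 4)*(x + 2)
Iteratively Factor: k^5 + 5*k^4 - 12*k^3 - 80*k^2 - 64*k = (k + 1)*(k^4 + 4*k^3 - 16*k^2 - 64*k) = (k - 4)*(k + 1)*(k^3 + 8*k^2 + 16*k) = (k - 4)*(k + 1)*(k + 4)*(k^2 + 4*k) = k*(k - 4)*(k + 1)*(k + 4)*(k + 4)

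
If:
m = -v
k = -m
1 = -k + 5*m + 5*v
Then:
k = -1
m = 1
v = -1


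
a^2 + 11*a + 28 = (a + 4)*(a + 7)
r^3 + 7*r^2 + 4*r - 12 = (r - 1)*(r + 2)*(r + 6)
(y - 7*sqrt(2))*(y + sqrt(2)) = y^2 - 6*sqrt(2)*y - 14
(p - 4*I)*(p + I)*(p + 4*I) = p^3 + I*p^2 + 16*p + 16*I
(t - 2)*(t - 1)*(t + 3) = t^3 - 7*t + 6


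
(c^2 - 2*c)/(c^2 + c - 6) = c/(c + 3)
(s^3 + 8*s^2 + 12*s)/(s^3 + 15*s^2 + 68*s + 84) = s/(s + 7)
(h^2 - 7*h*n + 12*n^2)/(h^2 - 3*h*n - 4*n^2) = (h - 3*n)/(h + n)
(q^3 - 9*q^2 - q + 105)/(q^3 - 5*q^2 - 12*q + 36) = (q^2 - 12*q + 35)/(q^2 - 8*q + 12)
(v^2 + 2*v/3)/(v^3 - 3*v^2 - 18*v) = (v + 2/3)/(v^2 - 3*v - 18)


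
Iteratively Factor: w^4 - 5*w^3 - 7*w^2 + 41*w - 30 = (w - 5)*(w^3 - 7*w + 6) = (w - 5)*(w + 3)*(w^2 - 3*w + 2) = (w - 5)*(w - 2)*(w + 3)*(w - 1)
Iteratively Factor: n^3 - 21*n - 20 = (n + 1)*(n^2 - n - 20) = (n + 1)*(n + 4)*(n - 5)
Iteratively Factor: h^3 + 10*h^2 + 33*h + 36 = (h + 3)*(h^2 + 7*h + 12) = (h + 3)^2*(h + 4)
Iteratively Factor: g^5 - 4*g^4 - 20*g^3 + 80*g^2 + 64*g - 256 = (g - 4)*(g^4 - 20*g^2 + 64) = (g - 4)^2*(g^3 + 4*g^2 - 4*g - 16) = (g - 4)^2*(g - 2)*(g^2 + 6*g + 8) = (g - 4)^2*(g - 2)*(g + 4)*(g + 2)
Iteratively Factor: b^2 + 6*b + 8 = (b + 4)*(b + 2)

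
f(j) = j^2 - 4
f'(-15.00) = -30.00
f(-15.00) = 221.00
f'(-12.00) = -24.00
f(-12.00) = 140.00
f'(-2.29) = -4.58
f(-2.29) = 1.24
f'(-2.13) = -4.26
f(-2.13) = 0.54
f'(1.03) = 2.06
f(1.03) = -2.94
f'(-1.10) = -2.20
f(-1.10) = -2.79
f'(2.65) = 5.30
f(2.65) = 3.02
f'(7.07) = 14.14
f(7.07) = 45.98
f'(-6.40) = -12.80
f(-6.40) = 36.96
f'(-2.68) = -5.36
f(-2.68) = 3.18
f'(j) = 2*j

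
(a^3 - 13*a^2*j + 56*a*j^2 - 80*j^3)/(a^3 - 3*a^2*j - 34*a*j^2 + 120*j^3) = (a - 4*j)/(a + 6*j)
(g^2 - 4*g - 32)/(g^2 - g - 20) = (g - 8)/(g - 5)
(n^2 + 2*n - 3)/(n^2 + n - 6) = (n - 1)/(n - 2)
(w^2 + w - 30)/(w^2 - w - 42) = (w - 5)/(w - 7)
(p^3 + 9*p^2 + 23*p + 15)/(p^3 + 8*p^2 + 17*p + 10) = (p + 3)/(p + 2)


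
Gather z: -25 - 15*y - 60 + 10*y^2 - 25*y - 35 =10*y^2 - 40*y - 120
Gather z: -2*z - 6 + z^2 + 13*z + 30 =z^2 + 11*z + 24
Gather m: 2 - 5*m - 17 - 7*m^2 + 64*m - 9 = -7*m^2 + 59*m - 24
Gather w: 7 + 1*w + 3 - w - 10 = 0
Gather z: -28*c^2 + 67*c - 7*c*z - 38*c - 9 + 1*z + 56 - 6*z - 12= -28*c^2 + 29*c + z*(-7*c - 5) + 35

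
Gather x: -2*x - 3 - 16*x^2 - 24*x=-16*x^2 - 26*x - 3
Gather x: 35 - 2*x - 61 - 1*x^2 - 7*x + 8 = -x^2 - 9*x - 18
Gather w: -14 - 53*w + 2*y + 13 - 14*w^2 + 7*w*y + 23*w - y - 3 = -14*w^2 + w*(7*y - 30) + y - 4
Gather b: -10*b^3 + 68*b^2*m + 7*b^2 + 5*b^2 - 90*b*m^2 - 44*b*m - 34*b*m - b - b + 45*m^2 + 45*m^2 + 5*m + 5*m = -10*b^3 + b^2*(68*m + 12) + b*(-90*m^2 - 78*m - 2) + 90*m^2 + 10*m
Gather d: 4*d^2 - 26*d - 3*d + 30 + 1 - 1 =4*d^2 - 29*d + 30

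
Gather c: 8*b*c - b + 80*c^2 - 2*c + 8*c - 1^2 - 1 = -b + 80*c^2 + c*(8*b + 6) - 2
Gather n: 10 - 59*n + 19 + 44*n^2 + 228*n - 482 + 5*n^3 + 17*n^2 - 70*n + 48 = 5*n^3 + 61*n^2 + 99*n - 405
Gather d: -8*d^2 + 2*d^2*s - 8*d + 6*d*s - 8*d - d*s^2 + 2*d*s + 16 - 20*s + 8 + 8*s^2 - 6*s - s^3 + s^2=d^2*(2*s - 8) + d*(-s^2 + 8*s - 16) - s^3 + 9*s^2 - 26*s + 24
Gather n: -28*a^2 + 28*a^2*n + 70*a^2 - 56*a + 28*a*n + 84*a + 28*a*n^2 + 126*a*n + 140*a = 42*a^2 + 28*a*n^2 + 168*a + n*(28*a^2 + 154*a)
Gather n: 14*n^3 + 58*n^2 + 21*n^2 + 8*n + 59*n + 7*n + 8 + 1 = 14*n^3 + 79*n^2 + 74*n + 9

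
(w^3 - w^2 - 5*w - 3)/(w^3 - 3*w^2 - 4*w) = (w^2 - 2*w - 3)/(w*(w - 4))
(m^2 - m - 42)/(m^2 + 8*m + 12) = (m - 7)/(m + 2)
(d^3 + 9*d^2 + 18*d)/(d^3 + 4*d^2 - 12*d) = (d + 3)/(d - 2)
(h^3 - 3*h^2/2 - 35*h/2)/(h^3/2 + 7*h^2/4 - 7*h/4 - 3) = 2*h*(2*h^2 - 3*h - 35)/(2*h^3 + 7*h^2 - 7*h - 12)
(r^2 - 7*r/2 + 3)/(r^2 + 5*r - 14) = (r - 3/2)/(r + 7)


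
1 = 1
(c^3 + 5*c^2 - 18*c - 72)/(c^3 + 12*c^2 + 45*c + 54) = (c - 4)/(c + 3)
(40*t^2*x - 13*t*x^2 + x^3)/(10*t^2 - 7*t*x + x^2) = x*(-8*t + x)/(-2*t + x)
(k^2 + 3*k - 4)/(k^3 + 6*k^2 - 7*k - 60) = (k - 1)/(k^2 + 2*k - 15)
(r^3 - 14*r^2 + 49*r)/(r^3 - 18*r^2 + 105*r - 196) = r/(r - 4)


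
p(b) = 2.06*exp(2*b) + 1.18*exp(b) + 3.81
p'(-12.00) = 0.00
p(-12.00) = 3.81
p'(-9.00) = 0.00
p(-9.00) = 3.81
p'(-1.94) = 0.25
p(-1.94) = 4.02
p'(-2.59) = 0.11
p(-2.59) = 3.91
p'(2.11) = 290.03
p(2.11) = 153.69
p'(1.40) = 72.54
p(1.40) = 42.47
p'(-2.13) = 0.20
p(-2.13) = 3.98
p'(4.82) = 63459.73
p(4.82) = 31806.82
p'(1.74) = 140.46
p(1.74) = 77.40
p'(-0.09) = 4.52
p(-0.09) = 6.61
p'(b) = 4.12*exp(2*b) + 1.18*exp(b)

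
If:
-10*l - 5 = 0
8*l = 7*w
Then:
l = -1/2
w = -4/7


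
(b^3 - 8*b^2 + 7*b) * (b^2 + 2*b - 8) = b^5 - 6*b^4 - 17*b^3 + 78*b^2 - 56*b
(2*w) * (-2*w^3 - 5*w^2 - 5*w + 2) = -4*w^4 - 10*w^3 - 10*w^2 + 4*w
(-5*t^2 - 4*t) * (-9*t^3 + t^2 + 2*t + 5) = 45*t^5 + 31*t^4 - 14*t^3 - 33*t^2 - 20*t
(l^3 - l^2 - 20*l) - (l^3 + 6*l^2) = -7*l^2 - 20*l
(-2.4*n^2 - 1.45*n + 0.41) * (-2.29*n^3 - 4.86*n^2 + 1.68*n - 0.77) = 5.496*n^5 + 14.9845*n^4 + 2.0761*n^3 - 2.5806*n^2 + 1.8053*n - 0.3157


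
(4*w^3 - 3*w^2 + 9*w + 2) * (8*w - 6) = 32*w^4 - 48*w^3 + 90*w^2 - 38*w - 12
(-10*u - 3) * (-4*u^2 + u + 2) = 40*u^3 + 2*u^2 - 23*u - 6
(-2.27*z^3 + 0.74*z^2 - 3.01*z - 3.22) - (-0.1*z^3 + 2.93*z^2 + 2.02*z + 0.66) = -2.17*z^3 - 2.19*z^2 - 5.03*z - 3.88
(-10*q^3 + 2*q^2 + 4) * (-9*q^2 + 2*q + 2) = 90*q^5 - 38*q^4 - 16*q^3 - 32*q^2 + 8*q + 8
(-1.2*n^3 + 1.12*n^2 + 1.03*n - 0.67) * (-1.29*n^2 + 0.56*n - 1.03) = 1.548*n^5 - 2.1168*n^4 + 0.5345*n^3 + 0.2875*n^2 - 1.4361*n + 0.6901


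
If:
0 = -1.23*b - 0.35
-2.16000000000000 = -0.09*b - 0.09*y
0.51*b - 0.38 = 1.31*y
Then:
No Solution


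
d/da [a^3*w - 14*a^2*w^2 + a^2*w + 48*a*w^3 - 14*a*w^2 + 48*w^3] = w*(3*a^2 - 28*a*w + 2*a + 48*w^2 - 14*w)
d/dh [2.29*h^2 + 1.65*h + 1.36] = 4.58*h + 1.65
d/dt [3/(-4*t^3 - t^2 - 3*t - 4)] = 3*(12*t^2 + 2*t + 3)/(4*t^3 + t^2 + 3*t + 4)^2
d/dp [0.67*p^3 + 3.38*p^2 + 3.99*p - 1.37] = 2.01*p^2 + 6.76*p + 3.99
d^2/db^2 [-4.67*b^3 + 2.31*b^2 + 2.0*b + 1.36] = 4.62 - 28.02*b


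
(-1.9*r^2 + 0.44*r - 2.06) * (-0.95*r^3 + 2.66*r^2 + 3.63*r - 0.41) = 1.805*r^5 - 5.472*r^4 - 3.7696*r^3 - 3.1034*r^2 - 7.6582*r + 0.8446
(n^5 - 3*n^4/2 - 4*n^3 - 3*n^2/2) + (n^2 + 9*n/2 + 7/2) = n^5 - 3*n^4/2 - 4*n^3 - n^2/2 + 9*n/2 + 7/2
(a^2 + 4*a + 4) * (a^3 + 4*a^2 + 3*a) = a^5 + 8*a^4 + 23*a^3 + 28*a^2 + 12*a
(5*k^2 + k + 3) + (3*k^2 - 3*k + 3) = 8*k^2 - 2*k + 6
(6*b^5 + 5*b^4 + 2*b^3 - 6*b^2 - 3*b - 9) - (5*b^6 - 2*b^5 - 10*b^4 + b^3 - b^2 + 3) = -5*b^6 + 8*b^5 + 15*b^4 + b^3 - 5*b^2 - 3*b - 12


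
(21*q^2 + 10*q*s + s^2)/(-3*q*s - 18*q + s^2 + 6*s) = (-21*q^2 - 10*q*s - s^2)/(3*q*s + 18*q - s^2 - 6*s)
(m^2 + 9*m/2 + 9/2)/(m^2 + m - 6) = (m + 3/2)/(m - 2)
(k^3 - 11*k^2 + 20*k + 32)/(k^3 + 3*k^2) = (k^3 - 11*k^2 + 20*k + 32)/(k^2*(k + 3))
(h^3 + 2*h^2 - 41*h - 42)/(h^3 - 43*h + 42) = (h + 1)/(h - 1)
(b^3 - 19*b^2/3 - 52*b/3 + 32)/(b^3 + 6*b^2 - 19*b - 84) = (3*b^2 - 28*b + 32)/(3*(b^2 + 3*b - 28))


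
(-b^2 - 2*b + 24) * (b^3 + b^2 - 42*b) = -b^5 - 3*b^4 + 64*b^3 + 108*b^2 - 1008*b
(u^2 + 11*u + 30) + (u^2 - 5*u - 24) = 2*u^2 + 6*u + 6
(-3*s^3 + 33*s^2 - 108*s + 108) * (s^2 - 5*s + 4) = -3*s^5 + 48*s^4 - 285*s^3 + 780*s^2 - 972*s + 432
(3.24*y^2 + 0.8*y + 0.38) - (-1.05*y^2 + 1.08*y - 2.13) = 4.29*y^2 - 0.28*y + 2.51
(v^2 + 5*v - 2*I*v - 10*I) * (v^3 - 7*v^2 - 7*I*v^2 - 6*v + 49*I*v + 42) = v^5 - 2*v^4 - 9*I*v^4 - 55*v^3 + 18*I*v^3 + 40*v^2 + 327*I*v^2 + 700*v - 24*I*v - 420*I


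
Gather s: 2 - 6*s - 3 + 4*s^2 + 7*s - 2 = 4*s^2 + s - 3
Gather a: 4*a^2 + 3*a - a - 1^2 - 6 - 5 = 4*a^2 + 2*a - 12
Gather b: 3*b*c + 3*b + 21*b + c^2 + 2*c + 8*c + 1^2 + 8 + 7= b*(3*c + 24) + c^2 + 10*c + 16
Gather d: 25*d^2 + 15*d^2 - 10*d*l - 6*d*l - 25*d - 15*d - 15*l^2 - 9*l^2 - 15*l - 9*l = 40*d^2 + d*(-16*l - 40) - 24*l^2 - 24*l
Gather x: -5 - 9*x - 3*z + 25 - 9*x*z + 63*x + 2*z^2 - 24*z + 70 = x*(54 - 9*z) + 2*z^2 - 27*z + 90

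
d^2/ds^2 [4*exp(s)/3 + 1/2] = 4*exp(s)/3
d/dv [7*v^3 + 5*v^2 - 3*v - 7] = 21*v^2 + 10*v - 3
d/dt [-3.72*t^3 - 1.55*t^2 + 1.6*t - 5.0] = -11.16*t^2 - 3.1*t + 1.6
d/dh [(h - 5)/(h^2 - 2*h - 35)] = (h^2 - 2*h - 2*(h - 5)*(h - 1) - 35)/(-h^2 + 2*h + 35)^2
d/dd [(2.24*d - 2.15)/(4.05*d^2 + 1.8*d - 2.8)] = (-9.072*d^2 + 17.415*d - 2.402)/(16.4025*d^4 + 14.58*d^3 - 19.44*d^2 - 10.08*d + 7.84)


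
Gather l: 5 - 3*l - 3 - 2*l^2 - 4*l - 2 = -2*l^2 - 7*l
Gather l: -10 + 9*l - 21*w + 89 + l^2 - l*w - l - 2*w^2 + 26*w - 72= l^2 + l*(8 - w) - 2*w^2 + 5*w + 7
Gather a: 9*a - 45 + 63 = 9*a + 18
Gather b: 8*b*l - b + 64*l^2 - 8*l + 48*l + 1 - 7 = b*(8*l - 1) + 64*l^2 + 40*l - 6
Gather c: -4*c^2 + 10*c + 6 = -4*c^2 + 10*c + 6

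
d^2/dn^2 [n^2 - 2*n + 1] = 2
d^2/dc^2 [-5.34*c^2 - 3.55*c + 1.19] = -10.6800000000000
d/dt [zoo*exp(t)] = zoo*exp(t)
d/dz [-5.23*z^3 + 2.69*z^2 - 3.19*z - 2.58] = -15.69*z^2 + 5.38*z - 3.19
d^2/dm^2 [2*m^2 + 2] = 4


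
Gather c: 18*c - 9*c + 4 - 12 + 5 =9*c - 3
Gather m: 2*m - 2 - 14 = 2*m - 16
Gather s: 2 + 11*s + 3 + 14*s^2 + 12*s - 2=14*s^2 + 23*s + 3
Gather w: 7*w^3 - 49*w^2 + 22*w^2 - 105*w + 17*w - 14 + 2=7*w^3 - 27*w^2 - 88*w - 12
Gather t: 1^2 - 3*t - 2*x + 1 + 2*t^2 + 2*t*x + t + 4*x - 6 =2*t^2 + t*(2*x - 2) + 2*x - 4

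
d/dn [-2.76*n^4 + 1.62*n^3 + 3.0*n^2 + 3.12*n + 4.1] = -11.04*n^3 + 4.86*n^2 + 6.0*n + 3.12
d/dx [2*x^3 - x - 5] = 6*x^2 - 1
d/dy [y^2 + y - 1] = 2*y + 1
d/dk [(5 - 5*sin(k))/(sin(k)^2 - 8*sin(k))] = 5*(cos(k) - 2/tan(k) + 8*cos(k)/sin(k)^2)/(sin(k) - 8)^2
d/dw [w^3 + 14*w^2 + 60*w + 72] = 3*w^2 + 28*w + 60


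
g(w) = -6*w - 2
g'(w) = -6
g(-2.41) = 12.46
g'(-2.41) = -6.00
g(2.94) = -19.64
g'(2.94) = -6.00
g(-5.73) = 32.38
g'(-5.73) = -6.00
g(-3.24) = 17.44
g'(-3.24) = -6.00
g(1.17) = -9.02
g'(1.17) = -6.00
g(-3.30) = 17.80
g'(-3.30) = -6.00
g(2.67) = -18.02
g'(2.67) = -6.00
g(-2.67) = 14.02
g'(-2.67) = -6.00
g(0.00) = -2.00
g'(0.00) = -6.00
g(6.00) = -38.00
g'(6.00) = -6.00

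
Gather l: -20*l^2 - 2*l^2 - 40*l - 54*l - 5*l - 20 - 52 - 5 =-22*l^2 - 99*l - 77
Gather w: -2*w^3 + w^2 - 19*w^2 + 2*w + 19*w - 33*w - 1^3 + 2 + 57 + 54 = -2*w^3 - 18*w^2 - 12*w + 112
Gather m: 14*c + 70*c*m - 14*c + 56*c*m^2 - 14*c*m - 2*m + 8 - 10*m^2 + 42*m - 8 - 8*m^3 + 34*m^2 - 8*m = -8*m^3 + m^2*(56*c + 24) + m*(56*c + 32)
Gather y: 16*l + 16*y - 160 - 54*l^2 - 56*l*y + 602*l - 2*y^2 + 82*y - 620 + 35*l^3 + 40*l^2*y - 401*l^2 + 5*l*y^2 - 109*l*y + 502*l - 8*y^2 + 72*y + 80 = 35*l^3 - 455*l^2 + 1120*l + y^2*(5*l - 10) + y*(40*l^2 - 165*l + 170) - 700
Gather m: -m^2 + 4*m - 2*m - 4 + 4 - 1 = -m^2 + 2*m - 1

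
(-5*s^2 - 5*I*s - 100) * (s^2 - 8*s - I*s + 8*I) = -5*s^4 + 40*s^3 - 105*s^2 + 840*s + 100*I*s - 800*I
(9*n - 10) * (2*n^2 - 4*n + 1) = 18*n^3 - 56*n^2 + 49*n - 10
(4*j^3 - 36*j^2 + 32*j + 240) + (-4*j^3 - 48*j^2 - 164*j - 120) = -84*j^2 - 132*j + 120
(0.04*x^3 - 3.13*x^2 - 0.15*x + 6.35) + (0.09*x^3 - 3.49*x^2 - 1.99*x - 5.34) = 0.13*x^3 - 6.62*x^2 - 2.14*x + 1.01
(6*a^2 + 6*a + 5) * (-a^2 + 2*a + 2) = -6*a^4 + 6*a^3 + 19*a^2 + 22*a + 10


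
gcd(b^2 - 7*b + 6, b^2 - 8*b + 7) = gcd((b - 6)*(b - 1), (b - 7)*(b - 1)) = b - 1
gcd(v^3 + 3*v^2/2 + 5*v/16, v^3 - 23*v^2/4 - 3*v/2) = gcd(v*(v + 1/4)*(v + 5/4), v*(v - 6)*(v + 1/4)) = v^2 + v/4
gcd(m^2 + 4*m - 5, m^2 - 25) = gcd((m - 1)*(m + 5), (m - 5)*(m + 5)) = m + 5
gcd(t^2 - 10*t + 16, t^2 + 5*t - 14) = t - 2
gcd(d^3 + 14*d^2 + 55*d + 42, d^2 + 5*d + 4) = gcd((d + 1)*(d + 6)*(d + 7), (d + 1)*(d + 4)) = d + 1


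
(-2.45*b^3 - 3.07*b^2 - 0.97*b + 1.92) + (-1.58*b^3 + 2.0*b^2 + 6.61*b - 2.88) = -4.03*b^3 - 1.07*b^2 + 5.64*b - 0.96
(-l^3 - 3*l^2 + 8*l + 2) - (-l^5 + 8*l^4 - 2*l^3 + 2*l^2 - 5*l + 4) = l^5 - 8*l^4 + l^3 - 5*l^2 + 13*l - 2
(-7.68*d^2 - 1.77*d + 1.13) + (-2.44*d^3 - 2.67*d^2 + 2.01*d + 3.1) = -2.44*d^3 - 10.35*d^2 + 0.24*d + 4.23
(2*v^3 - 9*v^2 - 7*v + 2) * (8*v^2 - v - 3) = 16*v^5 - 74*v^4 - 53*v^3 + 50*v^2 + 19*v - 6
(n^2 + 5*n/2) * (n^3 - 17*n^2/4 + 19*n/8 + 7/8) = n^5 - 7*n^4/4 - 33*n^3/4 + 109*n^2/16 + 35*n/16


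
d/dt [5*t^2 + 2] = 10*t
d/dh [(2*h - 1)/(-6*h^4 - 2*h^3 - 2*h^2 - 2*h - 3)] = 2*(18*h^4 - 8*h^3 - h^2 - 2*h - 4)/(36*h^8 + 24*h^7 + 28*h^6 + 32*h^5 + 48*h^4 + 20*h^3 + 16*h^2 + 12*h + 9)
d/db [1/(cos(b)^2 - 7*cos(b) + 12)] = (2*cos(b) - 7)*sin(b)/(cos(b)^2 - 7*cos(b) + 12)^2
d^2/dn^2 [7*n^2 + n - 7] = 14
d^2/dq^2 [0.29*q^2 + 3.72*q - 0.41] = 0.580000000000000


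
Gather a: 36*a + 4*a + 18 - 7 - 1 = 40*a + 10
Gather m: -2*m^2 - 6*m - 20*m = -2*m^2 - 26*m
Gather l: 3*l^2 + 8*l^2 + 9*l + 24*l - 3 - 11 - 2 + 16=11*l^2 + 33*l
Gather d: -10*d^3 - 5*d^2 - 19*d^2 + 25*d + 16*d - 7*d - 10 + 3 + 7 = -10*d^3 - 24*d^2 + 34*d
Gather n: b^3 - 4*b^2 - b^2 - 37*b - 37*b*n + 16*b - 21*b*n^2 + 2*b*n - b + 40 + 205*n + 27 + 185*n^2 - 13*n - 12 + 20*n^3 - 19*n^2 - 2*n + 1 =b^3 - 5*b^2 - 22*b + 20*n^3 + n^2*(166 - 21*b) + n*(190 - 35*b) + 56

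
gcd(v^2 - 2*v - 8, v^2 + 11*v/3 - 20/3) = 1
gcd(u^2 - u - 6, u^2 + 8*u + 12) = u + 2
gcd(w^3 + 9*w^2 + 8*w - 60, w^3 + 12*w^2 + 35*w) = w + 5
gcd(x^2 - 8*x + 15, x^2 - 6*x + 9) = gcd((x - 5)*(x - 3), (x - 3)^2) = x - 3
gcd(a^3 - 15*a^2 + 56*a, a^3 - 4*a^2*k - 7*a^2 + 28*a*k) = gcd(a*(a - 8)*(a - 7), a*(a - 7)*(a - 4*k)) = a^2 - 7*a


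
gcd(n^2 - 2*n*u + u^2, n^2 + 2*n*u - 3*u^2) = -n + u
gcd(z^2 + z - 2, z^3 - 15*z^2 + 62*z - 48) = z - 1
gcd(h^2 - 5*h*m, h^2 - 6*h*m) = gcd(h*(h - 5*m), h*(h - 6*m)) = h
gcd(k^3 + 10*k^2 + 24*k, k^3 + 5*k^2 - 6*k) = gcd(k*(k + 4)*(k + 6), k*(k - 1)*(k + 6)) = k^2 + 6*k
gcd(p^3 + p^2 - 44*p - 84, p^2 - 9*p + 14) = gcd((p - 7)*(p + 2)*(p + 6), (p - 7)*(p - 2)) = p - 7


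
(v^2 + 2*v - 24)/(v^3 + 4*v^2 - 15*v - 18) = (v - 4)/(v^2 - 2*v - 3)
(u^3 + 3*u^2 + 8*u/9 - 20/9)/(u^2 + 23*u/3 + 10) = (3*u^2 + 4*u - 4)/(3*(u + 6))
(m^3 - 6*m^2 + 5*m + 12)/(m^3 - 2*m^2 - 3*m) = (m - 4)/m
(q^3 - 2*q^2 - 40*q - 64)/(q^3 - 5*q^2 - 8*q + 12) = (q^2 - 4*q - 32)/(q^2 - 7*q + 6)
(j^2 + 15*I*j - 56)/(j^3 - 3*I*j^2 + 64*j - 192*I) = (j + 7*I)/(j^2 - 11*I*j - 24)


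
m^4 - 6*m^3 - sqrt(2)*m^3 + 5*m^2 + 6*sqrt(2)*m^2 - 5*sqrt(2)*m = m*(m - 5)*(m - 1)*(m - sqrt(2))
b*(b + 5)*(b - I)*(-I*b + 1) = -I*b^4 - 5*I*b^3 - I*b^2 - 5*I*b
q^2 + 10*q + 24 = (q + 4)*(q + 6)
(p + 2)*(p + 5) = p^2 + 7*p + 10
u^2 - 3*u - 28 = (u - 7)*(u + 4)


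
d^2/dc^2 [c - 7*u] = 0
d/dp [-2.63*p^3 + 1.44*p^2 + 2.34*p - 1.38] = -7.89*p^2 + 2.88*p + 2.34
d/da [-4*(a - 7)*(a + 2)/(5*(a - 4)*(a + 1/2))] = 24*(-a^2 - 16*a + 26)/(5*(4*a^4 - 28*a^3 + 33*a^2 + 56*a + 16))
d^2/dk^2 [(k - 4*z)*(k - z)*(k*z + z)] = 2*z*(3*k - 5*z + 1)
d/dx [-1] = 0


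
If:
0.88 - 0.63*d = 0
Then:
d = 1.40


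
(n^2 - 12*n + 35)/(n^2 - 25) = (n - 7)/(n + 5)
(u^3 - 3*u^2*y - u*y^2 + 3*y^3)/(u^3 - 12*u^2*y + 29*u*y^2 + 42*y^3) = (u^2 - 4*u*y + 3*y^2)/(u^2 - 13*u*y + 42*y^2)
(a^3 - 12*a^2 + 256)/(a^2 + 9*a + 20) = (a^2 - 16*a + 64)/(a + 5)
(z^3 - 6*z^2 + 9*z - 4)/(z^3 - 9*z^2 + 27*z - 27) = (z^3 - 6*z^2 + 9*z - 4)/(z^3 - 9*z^2 + 27*z - 27)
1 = 1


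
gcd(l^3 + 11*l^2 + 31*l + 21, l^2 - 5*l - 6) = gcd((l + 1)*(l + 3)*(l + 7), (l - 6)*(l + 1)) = l + 1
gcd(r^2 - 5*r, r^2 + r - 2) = 1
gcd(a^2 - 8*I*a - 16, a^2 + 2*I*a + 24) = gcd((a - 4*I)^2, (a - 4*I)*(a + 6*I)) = a - 4*I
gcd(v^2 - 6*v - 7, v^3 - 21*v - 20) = v + 1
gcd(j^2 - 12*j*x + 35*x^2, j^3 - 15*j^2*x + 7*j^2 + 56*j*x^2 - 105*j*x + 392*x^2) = -j + 7*x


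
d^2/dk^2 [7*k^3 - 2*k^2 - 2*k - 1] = 42*k - 4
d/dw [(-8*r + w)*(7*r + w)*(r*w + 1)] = -56*r^3 - 2*r^2*w + 3*r*w^2 - r + 2*w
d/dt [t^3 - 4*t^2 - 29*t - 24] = 3*t^2 - 8*t - 29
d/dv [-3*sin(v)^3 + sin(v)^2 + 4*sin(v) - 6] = (-9*sin(v)^2 + 2*sin(v) + 4)*cos(v)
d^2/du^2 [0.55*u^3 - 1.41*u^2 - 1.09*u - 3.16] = 3.3*u - 2.82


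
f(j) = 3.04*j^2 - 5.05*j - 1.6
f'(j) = 6.08*j - 5.05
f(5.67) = 67.50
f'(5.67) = 29.42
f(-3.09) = 43.03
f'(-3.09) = -23.84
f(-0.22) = -0.34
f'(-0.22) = -6.39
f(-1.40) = 11.43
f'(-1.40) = -13.56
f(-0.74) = 3.80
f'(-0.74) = -9.55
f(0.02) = -1.70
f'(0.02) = -4.93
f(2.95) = 9.96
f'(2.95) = 12.89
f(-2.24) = 24.97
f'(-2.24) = -18.67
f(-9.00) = 290.09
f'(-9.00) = -59.77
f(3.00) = 10.61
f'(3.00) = 13.19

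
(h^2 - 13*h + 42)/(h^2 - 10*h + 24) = (h - 7)/(h - 4)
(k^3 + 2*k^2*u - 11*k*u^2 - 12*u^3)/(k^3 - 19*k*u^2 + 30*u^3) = (-k^2 - 5*k*u - 4*u^2)/(-k^2 - 3*k*u + 10*u^2)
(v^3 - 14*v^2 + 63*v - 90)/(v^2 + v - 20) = (v^3 - 14*v^2 + 63*v - 90)/(v^2 + v - 20)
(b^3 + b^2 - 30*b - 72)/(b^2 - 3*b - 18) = b + 4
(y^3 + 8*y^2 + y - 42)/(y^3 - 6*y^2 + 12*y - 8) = (y^2 + 10*y + 21)/(y^2 - 4*y + 4)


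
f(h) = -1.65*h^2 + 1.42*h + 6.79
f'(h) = 1.42 - 3.3*h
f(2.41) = 0.63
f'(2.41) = -6.53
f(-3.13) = -13.82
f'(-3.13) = 11.75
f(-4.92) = -40.14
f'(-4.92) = 17.66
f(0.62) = 7.04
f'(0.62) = -0.63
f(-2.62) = -8.26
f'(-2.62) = 10.07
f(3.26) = -6.12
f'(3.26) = -9.34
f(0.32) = 7.08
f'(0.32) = 0.36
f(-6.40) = -69.88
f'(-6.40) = 22.54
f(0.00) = 6.79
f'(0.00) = 1.42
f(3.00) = -3.80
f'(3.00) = -8.48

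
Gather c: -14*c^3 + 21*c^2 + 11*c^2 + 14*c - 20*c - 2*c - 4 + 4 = -14*c^3 + 32*c^2 - 8*c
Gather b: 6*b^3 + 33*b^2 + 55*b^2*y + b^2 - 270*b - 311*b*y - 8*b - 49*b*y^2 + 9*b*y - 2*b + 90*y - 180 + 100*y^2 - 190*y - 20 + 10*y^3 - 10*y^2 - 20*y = 6*b^3 + b^2*(55*y + 34) + b*(-49*y^2 - 302*y - 280) + 10*y^3 + 90*y^2 - 120*y - 200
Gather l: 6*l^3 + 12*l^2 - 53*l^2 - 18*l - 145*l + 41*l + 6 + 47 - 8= 6*l^3 - 41*l^2 - 122*l + 45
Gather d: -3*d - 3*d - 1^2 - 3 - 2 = -6*d - 6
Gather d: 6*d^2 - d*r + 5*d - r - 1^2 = 6*d^2 + d*(5 - r) - r - 1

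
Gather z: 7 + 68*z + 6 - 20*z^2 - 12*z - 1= -20*z^2 + 56*z + 12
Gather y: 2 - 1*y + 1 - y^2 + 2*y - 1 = -y^2 + y + 2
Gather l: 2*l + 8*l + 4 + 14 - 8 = 10*l + 10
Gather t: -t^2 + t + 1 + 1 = -t^2 + t + 2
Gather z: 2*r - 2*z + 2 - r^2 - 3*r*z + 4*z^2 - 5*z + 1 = -r^2 + 2*r + 4*z^2 + z*(-3*r - 7) + 3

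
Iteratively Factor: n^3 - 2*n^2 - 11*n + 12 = (n - 1)*(n^2 - n - 12) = (n - 1)*(n + 3)*(n - 4)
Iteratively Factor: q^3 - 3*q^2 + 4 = (q - 2)*(q^2 - q - 2) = (q - 2)^2*(q + 1)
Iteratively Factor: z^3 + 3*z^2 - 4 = (z - 1)*(z^2 + 4*z + 4) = (z - 1)*(z + 2)*(z + 2)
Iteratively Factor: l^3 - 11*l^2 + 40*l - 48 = (l - 4)*(l^2 - 7*l + 12) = (l - 4)*(l - 3)*(l - 4)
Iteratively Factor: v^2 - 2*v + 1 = (v - 1)*(v - 1)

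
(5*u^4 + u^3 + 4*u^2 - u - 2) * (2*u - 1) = 10*u^5 - 3*u^4 + 7*u^3 - 6*u^2 - 3*u + 2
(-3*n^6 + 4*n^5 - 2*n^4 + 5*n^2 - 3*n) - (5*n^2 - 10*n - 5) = -3*n^6 + 4*n^5 - 2*n^4 + 7*n + 5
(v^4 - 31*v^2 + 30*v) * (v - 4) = v^5 - 4*v^4 - 31*v^3 + 154*v^2 - 120*v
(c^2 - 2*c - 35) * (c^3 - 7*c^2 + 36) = c^5 - 9*c^4 - 21*c^3 + 281*c^2 - 72*c - 1260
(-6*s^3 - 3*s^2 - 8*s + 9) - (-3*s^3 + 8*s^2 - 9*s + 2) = -3*s^3 - 11*s^2 + s + 7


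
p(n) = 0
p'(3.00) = 0.00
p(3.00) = 0.00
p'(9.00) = 0.00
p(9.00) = 0.00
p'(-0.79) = 0.00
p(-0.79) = 0.00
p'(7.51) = 0.00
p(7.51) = 0.00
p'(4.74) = 0.00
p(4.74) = 0.00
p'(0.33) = 0.00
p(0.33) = 0.00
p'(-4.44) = 0.00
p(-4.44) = 0.00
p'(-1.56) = 0.00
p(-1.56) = 0.00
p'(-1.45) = 0.00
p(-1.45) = 0.00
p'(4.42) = 0.00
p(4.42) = 0.00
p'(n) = 0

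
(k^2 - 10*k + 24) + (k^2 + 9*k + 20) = 2*k^2 - k + 44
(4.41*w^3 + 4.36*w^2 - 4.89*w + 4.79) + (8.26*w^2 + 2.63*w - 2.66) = 4.41*w^3 + 12.62*w^2 - 2.26*w + 2.13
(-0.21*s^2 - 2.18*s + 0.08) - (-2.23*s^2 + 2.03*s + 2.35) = 2.02*s^2 - 4.21*s - 2.27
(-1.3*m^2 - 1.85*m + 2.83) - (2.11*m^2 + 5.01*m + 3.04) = -3.41*m^2 - 6.86*m - 0.21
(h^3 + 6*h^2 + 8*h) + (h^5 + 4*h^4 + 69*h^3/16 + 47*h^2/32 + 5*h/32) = h^5 + 4*h^4 + 85*h^3/16 + 239*h^2/32 + 261*h/32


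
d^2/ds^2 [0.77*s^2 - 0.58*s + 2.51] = 1.54000000000000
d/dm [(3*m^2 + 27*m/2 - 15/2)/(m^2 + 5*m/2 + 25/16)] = 24*(85 - 16*m)/(64*m^3 + 240*m^2 + 300*m + 125)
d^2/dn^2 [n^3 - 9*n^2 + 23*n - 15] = 6*n - 18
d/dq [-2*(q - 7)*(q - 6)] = 26 - 4*q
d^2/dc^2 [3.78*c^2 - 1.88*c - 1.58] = 7.56000000000000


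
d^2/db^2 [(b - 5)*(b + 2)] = 2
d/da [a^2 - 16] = 2*a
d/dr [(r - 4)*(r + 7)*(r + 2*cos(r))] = -(r - 4)*(r + 7)*(2*sin(r) - 1) + (r - 4)*(r + 2*cos(r)) + (r + 7)*(r + 2*cos(r))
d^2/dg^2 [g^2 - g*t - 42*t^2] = 2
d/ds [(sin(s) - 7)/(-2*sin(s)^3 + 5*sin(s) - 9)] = (4*sin(s)^3 - 42*sin(s)^2 + 26)*cos(s)/(2*sin(s)^3 - 5*sin(s) + 9)^2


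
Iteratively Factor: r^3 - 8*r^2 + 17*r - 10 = (r - 1)*(r^2 - 7*r + 10) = (r - 5)*(r - 1)*(r - 2)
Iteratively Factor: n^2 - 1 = (n + 1)*(n - 1)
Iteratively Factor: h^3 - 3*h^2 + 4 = (h - 2)*(h^2 - h - 2) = (h - 2)*(h + 1)*(h - 2)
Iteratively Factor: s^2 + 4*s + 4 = (s + 2)*(s + 2)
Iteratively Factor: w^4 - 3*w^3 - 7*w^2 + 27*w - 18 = (w + 3)*(w^3 - 6*w^2 + 11*w - 6) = (w - 2)*(w + 3)*(w^2 - 4*w + 3) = (w - 3)*(w - 2)*(w + 3)*(w - 1)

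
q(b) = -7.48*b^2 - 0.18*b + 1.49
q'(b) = -14.96*b - 0.18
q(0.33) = 0.62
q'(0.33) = -5.12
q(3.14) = -72.83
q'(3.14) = -47.15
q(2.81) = -58.08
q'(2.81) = -42.22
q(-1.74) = -20.84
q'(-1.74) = 25.85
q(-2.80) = -56.65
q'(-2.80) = 41.71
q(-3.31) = -79.87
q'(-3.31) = 49.34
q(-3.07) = -68.46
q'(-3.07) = 45.75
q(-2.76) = -54.99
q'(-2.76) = 41.11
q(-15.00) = -1678.81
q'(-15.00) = 224.22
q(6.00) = -268.87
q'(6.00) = -89.94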